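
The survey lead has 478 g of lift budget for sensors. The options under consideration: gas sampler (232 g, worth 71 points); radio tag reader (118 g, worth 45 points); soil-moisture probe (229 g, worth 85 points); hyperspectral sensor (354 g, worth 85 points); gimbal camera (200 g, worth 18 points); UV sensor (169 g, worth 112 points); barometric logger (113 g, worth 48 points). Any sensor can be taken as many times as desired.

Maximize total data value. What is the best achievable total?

Ranking by ratio (data value/g): UV sensor 0.66, barometric logger 0.42, radio tag reader 0.38.
Best packing: 2×UV sensor + barometric logger — 451 g, 272 total.
Every other selection either busts 478 g or fails to beat 272.

272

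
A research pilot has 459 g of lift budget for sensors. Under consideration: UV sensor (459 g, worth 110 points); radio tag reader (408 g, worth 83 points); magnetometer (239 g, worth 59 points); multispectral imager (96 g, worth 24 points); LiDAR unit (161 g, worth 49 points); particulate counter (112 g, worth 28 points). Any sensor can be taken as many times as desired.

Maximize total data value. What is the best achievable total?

126

The ratio heuristic lands on multispectral imager + 2×LiDAR unit (122) but leaves 41 g idle.
The 96 g tied up in multispectral imager is better spent on particulate counter — total rises to 126 (434 g).
No other feasible combination exceeds 126.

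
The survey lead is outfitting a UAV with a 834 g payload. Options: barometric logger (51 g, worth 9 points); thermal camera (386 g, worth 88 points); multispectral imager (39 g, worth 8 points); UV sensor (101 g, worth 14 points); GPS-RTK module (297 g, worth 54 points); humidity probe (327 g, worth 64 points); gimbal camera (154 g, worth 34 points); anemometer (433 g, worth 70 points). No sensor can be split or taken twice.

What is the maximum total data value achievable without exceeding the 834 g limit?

169

Ranking by ratio (data value/g): thermal camera 0.23, gimbal camera 0.22, multispectral imager 0.21.
Greedy by ratio would take barometric logger + thermal camera + multispectral imager + UV sensor + gimbal camera: 731 g used, total 153.
Dropping UV sensor and gimbal camera frees 255 g; slotting in humidity probe (327 g) lifts the total to 169 at 803 g.
That's the maximum — no swap from here does better than 169.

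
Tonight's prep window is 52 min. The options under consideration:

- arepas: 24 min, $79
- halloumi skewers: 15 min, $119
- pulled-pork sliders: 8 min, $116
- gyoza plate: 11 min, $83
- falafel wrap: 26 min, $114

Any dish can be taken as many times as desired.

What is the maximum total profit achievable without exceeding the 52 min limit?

696

6×pulled-pork sliders uses 48 of the 52 min and totals 696.
That's the maximum — no swap from here does better than 696.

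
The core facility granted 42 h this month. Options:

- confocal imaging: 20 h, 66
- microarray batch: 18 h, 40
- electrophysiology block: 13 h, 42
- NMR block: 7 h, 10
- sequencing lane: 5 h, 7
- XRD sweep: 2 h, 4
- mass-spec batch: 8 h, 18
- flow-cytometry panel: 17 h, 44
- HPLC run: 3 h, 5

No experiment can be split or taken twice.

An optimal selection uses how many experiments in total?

3

The maximum expected citations within 42 h is 126.
One optimal bundle: confocal imaging + electrophysiology block + mass-spec batch (41 h).
Any selection reaching 126 contains exactly 3 experiments.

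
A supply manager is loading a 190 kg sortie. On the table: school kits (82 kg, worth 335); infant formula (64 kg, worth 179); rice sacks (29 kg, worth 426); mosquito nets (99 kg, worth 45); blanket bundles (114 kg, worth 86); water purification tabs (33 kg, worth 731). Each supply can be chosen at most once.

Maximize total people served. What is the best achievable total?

Density check — water purification tabs 22.15, rice sacks 14.69, school kits 4.09 are the best per kg.
Best packing: school kits + rice sacks + water purification tabs — 144 kg, 1492 total.
The spare 46 kg is too small for any remaining supply, and no exchange beats 1492.

1492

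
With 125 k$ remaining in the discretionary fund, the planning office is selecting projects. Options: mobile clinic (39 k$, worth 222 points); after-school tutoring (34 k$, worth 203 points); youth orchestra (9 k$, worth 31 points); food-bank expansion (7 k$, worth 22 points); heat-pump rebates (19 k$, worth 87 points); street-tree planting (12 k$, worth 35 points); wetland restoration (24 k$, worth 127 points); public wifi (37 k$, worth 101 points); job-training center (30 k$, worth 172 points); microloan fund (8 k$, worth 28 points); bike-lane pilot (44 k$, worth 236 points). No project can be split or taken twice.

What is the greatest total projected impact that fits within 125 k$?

689

Taking the top-ratio projects first gives mobile clinic + after-school tutoring + heat-pump rebates + job-training center for 684 (122 k$).
Dropping heat-pump rebates and job-training center frees 49 k$; slotting in microloan fund + bike-lane pilot (52 k$) lifts the total to 689 at 125 k$.
The closest alternative, mobile clinic + after-school tutoring + heat-pump rebates + job-training center, reaches only 684.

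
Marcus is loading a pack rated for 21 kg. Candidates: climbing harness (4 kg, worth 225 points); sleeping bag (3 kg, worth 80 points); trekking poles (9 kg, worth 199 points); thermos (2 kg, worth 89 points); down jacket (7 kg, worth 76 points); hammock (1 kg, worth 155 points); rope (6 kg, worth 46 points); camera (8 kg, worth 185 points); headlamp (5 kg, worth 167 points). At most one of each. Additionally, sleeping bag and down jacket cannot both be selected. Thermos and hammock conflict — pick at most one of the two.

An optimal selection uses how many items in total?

5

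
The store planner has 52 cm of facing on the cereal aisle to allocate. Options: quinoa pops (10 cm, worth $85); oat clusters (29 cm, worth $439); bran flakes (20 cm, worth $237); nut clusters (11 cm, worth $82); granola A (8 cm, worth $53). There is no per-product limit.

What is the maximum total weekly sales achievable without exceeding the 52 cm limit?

Oat clusters + bran flakes uses 49 of the 52 cm and totals 676.

676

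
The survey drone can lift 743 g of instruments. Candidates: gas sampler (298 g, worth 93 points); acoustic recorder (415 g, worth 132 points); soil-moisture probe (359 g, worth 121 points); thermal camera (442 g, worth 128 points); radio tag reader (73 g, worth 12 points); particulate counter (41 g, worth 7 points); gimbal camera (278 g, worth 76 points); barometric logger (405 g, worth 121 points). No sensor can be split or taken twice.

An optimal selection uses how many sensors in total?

Optimal total is 226.
One optimal bundle: gas sampler + soil-moisture probe + radio tag reader (730 g).
Any selection reaching 226 contains exactly 3 sensors.

3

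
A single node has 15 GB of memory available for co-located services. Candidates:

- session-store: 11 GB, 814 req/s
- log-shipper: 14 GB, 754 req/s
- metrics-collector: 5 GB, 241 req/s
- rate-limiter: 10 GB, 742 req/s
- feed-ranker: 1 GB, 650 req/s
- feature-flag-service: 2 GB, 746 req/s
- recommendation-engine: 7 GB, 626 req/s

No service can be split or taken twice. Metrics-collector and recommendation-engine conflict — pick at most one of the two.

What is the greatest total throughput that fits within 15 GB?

2210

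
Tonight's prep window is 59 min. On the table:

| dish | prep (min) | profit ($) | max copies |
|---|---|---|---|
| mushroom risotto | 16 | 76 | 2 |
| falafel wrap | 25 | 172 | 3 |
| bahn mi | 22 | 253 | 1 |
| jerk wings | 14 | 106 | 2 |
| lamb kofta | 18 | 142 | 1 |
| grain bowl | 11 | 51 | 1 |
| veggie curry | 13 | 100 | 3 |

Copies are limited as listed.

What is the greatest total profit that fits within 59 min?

Filling by ratio: bahn mi + lamb kofta + veggie curry for 495, with 6 min left unused.
The 18 min tied up in lamb kofta is better spent on grain bowl + veggie curry — total rises to 504 (59 min).
Nothing else within 59 min beats 504.

504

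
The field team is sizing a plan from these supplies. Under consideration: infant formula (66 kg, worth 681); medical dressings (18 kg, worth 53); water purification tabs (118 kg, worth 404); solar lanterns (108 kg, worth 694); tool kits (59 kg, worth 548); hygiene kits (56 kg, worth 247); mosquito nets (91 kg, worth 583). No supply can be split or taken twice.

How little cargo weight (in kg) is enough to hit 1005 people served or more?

125

Minimise kg subject to total people served ≥ 1005.
Taking infant formula + tool kits gives 1229 (≥ 1005) for 125 kg.
Below 125 kg the best achievable stays under 1005.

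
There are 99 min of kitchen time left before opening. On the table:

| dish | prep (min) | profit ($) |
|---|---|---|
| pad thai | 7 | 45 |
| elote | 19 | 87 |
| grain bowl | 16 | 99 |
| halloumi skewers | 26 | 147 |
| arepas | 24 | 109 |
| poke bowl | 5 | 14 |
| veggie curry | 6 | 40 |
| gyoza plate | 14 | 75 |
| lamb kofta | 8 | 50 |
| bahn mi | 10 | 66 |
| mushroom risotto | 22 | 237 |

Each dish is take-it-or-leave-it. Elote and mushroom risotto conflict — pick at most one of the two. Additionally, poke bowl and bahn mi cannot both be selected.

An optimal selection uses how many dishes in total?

Optimal total is 693.
For example pad thai + grain bowl + halloumi skewers + veggie curry + gyoza plate + lamb kofta + mushroom risotto achieves it, using 99 min.
Any selection reaching 693 contains exactly 7 dishes.

7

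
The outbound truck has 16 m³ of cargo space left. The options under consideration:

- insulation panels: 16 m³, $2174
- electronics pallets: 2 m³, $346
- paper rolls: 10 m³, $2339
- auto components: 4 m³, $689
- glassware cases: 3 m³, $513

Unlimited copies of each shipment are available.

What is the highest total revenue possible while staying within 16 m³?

3377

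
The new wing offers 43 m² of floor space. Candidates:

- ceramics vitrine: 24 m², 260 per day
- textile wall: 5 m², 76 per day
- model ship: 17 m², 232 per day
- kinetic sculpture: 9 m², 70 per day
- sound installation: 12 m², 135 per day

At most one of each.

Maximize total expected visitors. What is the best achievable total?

513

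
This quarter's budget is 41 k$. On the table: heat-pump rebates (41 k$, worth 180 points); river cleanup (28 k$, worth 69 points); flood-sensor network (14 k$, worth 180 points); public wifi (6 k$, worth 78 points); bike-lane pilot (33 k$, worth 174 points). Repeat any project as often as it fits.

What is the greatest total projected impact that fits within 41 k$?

Density check — public wifi 13.00, flood-sensor network 12.86, bike-lane pilot 5.27, heat-pump rebates 4.39 are the best per k$.
The ratio heuristic lands on 6×public wifi (468) but leaves 5 k$ idle.
The 24 k$ tied up in 4×public wifi is better spent on 2×flood-sensor network — total rises to 516 (40 k$).
No other feasible combination exceeds 516.

516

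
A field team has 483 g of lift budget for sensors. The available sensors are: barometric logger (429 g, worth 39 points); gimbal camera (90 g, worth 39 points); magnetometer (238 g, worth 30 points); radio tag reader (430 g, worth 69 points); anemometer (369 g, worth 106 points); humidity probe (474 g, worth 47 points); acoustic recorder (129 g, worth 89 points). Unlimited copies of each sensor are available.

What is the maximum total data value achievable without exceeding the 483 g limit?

306

The ratio ordering already packs tightly: gimbal camera + 3×acoustic recorder, 477 g, 306.
No other feasible combination exceeds 306.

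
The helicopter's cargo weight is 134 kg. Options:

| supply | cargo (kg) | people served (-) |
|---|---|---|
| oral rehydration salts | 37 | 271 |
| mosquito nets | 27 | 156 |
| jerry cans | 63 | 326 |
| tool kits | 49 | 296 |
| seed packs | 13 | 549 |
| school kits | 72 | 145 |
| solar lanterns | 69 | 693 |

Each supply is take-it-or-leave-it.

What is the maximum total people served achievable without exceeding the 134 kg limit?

Ranking by ratio (people served/kg): seed packs 42.23, solar lanterns 10.04, oral rehydration salts 7.32, tool kits 6.04.
Greedy by ratio would take oral rehydration salts + seed packs + solar lanterns: 119 kg used, total 1513.
Replace oral rehydration salts with tool kits: the trade gains 25 net, giving 1538 at 131 kg.
Nothing else within 134 kg beats 1538.

1538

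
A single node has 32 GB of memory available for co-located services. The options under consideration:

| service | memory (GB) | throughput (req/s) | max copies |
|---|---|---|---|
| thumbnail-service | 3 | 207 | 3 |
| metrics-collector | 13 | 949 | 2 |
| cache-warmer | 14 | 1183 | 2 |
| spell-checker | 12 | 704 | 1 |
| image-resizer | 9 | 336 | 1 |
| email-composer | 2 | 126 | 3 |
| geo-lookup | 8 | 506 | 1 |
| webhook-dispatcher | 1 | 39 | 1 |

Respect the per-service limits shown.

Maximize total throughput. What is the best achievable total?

2618

Density check — cache-warmer 84.50, metrics-collector 73.00, thumbnail-service 69.00, geo-lookup 63.25 are the best per GB.
Greedy by ratio would take thumbnail-service + 2×cache-warmer + webhook-dispatcher: 32 GB used, total 2612.
Dropping thumbnail-service and webhook-dispatcher frees 4 GB; slotting in 2×email-composer (4 GB) lifts the total to 2618 at 32 GB.
That's the maximum — no swap from here does better than 2618.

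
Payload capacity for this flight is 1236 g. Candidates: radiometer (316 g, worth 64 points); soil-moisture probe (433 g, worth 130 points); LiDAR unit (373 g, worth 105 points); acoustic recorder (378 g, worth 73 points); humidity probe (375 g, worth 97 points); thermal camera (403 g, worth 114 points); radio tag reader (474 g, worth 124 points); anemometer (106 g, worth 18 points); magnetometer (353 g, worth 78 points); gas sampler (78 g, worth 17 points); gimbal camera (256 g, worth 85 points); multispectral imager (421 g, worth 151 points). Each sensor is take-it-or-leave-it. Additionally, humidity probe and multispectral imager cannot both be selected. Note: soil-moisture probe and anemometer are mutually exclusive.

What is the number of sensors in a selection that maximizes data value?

Best achievable data value is 386.
One optimal bundle: soil-moisture probe + LiDAR unit + multispectral imager (1227 g).
Every optimal selection uses 3 sensors.

3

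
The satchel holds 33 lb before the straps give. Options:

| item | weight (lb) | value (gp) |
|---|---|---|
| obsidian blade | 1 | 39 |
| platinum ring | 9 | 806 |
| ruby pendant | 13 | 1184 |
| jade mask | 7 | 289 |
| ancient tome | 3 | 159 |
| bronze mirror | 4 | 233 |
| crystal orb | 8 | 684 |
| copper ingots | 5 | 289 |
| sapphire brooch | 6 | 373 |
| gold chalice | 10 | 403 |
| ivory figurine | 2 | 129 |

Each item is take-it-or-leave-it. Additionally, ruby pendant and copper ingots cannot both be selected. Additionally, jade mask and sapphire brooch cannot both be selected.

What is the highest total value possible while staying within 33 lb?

2842

Best packing: obsidian blade + platinum ring + ruby pendant + crystal orb + ivory figurine — 33 lb, 2842 total.
That's the maximum — no feasible swap from here does better than 2842.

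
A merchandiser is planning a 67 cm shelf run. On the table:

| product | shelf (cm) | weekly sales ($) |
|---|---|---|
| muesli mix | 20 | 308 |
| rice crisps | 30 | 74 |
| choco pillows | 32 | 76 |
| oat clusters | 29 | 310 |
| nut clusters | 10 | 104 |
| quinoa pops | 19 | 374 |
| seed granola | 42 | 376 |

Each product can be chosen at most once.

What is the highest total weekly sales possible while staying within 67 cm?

788

Greedy by ratio would take muesli mix + nut clusters + quinoa pops: 49 cm used, total 786.
Dropping muesli mix frees 20 cm; slotting in oat clusters (29 cm) lifts the total to 788 at 58 cm.
Runner-up muesli mix + nut clusters + quinoa pops tops out at 786.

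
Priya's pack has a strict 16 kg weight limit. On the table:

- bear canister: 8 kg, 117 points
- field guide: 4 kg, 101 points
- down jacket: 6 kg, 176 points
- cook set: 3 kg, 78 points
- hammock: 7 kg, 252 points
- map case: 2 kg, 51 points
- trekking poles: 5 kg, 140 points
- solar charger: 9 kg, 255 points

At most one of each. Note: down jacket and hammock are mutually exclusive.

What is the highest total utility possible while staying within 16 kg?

Density check — hammock 36.00, down jacket 29.33, solar charger 28.33 are the best per kg.
Hammock + solar charger uses 16 of the 16 kg and totals 507.
Nothing else feasible within 16 kg beats 507.

507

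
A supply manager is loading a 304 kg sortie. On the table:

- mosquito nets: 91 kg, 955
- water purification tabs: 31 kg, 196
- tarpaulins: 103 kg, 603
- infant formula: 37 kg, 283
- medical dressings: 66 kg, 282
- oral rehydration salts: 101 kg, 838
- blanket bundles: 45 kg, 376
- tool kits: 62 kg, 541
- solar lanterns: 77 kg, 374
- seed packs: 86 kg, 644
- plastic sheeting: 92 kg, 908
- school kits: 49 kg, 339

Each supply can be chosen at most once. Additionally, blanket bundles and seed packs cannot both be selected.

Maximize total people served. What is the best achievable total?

Taking mosquito nets + blanket bundles + tool kits + plastic sheeting: 290 kg used, 2780 in people served.
The closest alternative, mosquito nets + tool kits + plastic sheeting + school kits, reaches only 2743.

2780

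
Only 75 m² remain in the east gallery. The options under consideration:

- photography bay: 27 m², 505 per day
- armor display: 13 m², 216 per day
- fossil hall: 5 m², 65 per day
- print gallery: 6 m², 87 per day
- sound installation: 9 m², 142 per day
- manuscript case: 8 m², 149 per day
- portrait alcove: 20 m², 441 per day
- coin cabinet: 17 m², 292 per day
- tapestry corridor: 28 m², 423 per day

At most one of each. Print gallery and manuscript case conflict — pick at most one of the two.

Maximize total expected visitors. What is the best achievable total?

1391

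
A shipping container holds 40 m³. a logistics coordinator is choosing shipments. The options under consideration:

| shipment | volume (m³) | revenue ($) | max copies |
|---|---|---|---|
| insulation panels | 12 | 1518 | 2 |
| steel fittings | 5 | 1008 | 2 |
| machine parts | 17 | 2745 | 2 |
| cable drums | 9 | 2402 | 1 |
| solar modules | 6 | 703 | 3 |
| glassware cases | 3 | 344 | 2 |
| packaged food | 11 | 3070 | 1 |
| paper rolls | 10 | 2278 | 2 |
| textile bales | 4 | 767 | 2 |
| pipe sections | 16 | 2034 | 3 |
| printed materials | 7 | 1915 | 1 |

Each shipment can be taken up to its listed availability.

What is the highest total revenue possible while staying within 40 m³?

10028

Greedy by ratio would take cable drums + glassware cases + packaged food + paper rolls + printed materials: 40 m³ used, total 10009.
Replace glassware cases and printed materials with paper rolls: the trade gains 19 net, giving 10028 at 40 m³.
Every other selection either busts 40 m³ or exceeds an availability limit or fails to beat 10028.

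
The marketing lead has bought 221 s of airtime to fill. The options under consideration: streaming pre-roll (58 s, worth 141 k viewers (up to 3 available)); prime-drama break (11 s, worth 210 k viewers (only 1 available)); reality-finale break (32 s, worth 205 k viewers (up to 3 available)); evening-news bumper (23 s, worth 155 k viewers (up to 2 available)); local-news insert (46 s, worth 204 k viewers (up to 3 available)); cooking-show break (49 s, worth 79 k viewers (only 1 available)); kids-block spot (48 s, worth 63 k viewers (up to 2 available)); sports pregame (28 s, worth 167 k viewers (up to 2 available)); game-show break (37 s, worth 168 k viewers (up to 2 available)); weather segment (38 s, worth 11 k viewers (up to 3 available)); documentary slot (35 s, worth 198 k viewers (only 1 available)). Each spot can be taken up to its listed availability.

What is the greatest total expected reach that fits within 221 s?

1512

Ranking by ratio (expected reach/s): prime-drama break 19.09, evening-news bumper 6.74, reality-finale break 6.41, sports pregame 5.96.
A density-first pass picks prime-drama break + 3×reality-finale break + 2×evening-news bumper + 2×sports pregame — 1469 at 209 s.
The 23 s tied up in evening-news bumper is better spent on documentary slot — total rises to 1512 (221 s).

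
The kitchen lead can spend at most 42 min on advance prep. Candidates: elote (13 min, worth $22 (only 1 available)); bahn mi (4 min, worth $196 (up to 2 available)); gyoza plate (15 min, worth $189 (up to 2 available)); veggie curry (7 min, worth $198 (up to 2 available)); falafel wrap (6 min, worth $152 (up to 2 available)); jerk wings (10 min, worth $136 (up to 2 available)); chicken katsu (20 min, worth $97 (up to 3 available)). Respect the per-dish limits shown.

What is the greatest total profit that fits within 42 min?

2×bahn mi + 2×veggie curry + 2×falafel wrap uses 34 of the 42 min and totals 1092.
Nothing else within 42 min beats 1092.

1092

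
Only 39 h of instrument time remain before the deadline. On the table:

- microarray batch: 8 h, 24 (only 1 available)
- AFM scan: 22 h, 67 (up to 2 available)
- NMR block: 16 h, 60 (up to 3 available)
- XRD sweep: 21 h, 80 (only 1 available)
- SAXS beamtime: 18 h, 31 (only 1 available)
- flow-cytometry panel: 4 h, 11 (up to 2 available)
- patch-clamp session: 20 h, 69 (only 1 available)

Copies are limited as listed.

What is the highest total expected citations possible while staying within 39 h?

140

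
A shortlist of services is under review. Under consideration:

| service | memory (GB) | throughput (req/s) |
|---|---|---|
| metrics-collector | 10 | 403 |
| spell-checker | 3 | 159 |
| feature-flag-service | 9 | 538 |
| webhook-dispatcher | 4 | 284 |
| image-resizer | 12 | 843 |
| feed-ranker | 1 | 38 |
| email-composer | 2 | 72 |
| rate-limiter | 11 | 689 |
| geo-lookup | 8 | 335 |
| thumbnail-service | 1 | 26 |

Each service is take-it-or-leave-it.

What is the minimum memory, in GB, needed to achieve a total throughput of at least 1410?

22

Need the lightest bundle worth ≥ 1410.
feature-flag-service + image-resizer + feed-ranker reaches 1419 using 22 GB.
Below 22 GB the best achievable stays under 1410.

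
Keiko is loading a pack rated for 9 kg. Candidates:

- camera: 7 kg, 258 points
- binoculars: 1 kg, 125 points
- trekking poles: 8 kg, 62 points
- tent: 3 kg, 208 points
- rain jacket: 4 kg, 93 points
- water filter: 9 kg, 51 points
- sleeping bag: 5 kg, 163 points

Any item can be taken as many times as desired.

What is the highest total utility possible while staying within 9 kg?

1125

Ranking by ratio (utility/kg): binoculars 125.00, tent 69.33, camera 36.86.
Taking 9×binoculars: 9 kg used, 1125 in utility.
Every other selection either busts 9 kg or fails to beat 1125.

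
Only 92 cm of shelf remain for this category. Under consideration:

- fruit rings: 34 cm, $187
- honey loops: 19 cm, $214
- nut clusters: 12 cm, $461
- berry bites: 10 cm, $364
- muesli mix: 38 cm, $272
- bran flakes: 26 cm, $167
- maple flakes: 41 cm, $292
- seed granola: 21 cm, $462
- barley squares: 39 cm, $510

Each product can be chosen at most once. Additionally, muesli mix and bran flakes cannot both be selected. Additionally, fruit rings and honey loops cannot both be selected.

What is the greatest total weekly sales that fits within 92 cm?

1797

By weekly sales per cm: nut clusters 38.42, berry bites 36.40, seed granola 22.00 lead.
The ratio ordering already packs tightly: nut clusters + berry bites + seed granola + barley squares, 82 cm, 1797.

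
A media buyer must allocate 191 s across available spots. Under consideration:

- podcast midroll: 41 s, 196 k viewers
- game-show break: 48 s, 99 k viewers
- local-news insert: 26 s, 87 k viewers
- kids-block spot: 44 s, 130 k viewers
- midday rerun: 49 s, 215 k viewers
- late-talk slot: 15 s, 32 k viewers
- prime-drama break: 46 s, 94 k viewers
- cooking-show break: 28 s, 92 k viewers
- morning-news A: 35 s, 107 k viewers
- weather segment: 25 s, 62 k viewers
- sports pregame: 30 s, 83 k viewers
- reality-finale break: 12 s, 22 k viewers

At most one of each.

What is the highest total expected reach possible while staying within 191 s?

Greedy by ratio would take podcast midroll + local-news insert + midday rerun + cooking-show break + morning-news A + reality-finale break: 191 s used, total 719.
Dropping morning-news A and reality-finale break frees 47 s; slotting in kids-block spot (44 s) lifts the total to 720 at 188 s.
No other feasible combination exceeds 720.

720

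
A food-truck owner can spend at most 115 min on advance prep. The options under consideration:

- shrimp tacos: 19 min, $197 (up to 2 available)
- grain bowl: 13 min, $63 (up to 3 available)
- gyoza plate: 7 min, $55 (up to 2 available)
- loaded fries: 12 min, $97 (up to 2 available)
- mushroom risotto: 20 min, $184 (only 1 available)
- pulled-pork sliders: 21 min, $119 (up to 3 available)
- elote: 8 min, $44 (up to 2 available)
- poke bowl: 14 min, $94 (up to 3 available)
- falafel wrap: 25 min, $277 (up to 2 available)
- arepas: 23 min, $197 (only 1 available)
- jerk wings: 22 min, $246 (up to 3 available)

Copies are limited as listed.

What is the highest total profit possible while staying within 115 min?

1243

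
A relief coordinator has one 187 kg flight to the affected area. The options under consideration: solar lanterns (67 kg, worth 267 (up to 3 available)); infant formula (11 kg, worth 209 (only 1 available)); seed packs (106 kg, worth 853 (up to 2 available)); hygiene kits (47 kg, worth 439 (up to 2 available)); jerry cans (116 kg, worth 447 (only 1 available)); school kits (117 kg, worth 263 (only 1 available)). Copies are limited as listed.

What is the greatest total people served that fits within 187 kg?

The ratio heuristic lands on solar lanterns + infant formula + 2×hygiene kits (1354) but leaves 15 kg idle.
Dropping solar lanterns and hygiene kits frees 114 kg; slotting in seed packs (106 kg) lifts the total to 1501 at 164 kg.
Nothing else within 187 kg beats 1501.

1501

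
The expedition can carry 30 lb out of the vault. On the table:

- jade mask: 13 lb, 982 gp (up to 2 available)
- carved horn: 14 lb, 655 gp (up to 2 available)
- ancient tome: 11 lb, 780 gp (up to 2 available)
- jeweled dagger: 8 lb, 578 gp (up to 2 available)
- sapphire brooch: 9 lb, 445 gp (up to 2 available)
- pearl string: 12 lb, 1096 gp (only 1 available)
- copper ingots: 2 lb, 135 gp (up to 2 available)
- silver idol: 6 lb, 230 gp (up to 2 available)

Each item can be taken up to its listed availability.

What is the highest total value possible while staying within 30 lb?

The ratio heuristic lands on jade mask + pearl string + 2×copper ingots (2348) but leaves 1 lb idle.
Dropping jade mask and copper ingots frees 15 lb; slotting in 2×jeweled dagger (16 lb) lifts the total to 2387 at 30 lb.

2387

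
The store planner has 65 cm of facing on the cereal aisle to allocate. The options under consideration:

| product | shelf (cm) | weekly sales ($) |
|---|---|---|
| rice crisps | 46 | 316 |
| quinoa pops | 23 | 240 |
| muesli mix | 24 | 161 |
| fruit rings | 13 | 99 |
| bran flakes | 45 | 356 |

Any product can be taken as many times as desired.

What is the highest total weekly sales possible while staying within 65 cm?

579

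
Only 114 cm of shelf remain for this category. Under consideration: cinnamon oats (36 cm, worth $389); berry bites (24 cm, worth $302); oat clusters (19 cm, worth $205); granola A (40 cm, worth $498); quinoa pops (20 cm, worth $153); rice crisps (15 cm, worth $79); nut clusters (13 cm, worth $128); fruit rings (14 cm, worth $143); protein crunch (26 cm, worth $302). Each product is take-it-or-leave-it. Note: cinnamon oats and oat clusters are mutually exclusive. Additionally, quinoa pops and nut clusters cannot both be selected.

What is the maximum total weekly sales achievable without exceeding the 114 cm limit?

1332

Density check — berry bites 12.58, granola A 12.45, protein crunch 11.62, cinnamon oats 10.81 are the best per cm.
Filling by ratio: berry bites + oat clusters + granola A + protein crunch for 1307, with 5 cm left unused.
The 45 cm tied up in oat clusters and protein crunch is better spent on cinnamon oats + fruit rings — total rises to 1332 (114 cm).
No other feasible combination exceeds 1332.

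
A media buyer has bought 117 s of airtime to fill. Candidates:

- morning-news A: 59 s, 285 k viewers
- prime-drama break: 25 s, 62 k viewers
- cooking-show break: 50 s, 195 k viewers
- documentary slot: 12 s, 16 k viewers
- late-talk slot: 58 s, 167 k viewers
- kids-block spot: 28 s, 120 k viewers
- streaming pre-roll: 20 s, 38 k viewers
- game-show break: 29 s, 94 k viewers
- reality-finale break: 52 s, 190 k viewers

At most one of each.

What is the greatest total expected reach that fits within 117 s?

499

By expected reach per s: morning-news A 4.83, kids-block spot 4.29, cooking-show break 3.90 lead.
Morning-news A + kids-block spot + game-show break uses 116 of the 117 s and totals 499.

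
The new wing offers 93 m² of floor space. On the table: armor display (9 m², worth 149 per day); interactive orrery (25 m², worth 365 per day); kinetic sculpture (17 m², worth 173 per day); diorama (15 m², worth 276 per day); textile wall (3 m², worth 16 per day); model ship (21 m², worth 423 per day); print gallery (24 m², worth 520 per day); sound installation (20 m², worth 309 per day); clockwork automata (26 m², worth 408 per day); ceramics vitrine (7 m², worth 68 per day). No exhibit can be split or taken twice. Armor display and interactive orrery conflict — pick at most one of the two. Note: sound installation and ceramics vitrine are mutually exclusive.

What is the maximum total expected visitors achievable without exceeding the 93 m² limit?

Greedy by ratio would take armor display + diorama + textile wall + model ship + print gallery + sound installation: 92 m² used, total 1693.
But diorama + model ship + print gallery + clockwork automata + ceramics vitrine fits in 93 m² and reaches 1695.
Runner-up armor display + diorama + textile wall + model ship + print gallery + sound installation tops out at 1693.

1695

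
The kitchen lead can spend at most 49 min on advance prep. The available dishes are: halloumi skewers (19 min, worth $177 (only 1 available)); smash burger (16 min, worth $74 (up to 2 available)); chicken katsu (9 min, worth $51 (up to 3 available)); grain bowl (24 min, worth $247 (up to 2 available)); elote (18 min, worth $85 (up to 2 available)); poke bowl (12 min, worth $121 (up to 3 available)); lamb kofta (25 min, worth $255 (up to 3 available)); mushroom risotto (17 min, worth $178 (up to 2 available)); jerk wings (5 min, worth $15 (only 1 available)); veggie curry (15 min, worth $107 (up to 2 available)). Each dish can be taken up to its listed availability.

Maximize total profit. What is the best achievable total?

502

Density check — mushroom risotto 10.47, grain bowl 10.29, lamb kofta 10.20, poke bowl 10.08 are the best per min.
Greedy by ratio would take poke bowl + 2×mushroom risotto: 46 min used, total 477.
Dropping poke bowl and 2×mushroom risotto frees 46 min; slotting in grain bowl + lamb kofta (49 min) lifts the total to 502 at 49 min.
Every other selection either busts 49 min or exceeds an availability limit or fails to beat 502.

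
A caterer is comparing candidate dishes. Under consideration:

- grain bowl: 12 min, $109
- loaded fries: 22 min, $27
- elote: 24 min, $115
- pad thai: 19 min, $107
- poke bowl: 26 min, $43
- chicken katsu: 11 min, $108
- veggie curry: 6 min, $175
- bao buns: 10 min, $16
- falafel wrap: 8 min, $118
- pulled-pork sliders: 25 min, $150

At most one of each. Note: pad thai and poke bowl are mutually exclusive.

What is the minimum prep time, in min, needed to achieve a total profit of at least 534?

50

Need the lightest bundle worth ≥ 534.
chicken katsu + veggie curry + falafel wrap + pulled-pork sliders reaches 551 using 50 min.
Any bundle with less than 50 min falls short of 534.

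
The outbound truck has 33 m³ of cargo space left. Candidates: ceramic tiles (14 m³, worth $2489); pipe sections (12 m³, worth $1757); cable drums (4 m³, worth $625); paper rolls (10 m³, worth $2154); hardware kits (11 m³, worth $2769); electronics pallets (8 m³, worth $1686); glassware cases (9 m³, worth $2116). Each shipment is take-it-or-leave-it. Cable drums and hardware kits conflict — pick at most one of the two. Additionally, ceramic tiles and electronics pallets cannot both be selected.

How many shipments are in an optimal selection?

3

Optimal total is 7039.
paper rolls + hardware kits + glassware cases hits 7039 at 30 m³.
Every optimal selection uses 3 shipments.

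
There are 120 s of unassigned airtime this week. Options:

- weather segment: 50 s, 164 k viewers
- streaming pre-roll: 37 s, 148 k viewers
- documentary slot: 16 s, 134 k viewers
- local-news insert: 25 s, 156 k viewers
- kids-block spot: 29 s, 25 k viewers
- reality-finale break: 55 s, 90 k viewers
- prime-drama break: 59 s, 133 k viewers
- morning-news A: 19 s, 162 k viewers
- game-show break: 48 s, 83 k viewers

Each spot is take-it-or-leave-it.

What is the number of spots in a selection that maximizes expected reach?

4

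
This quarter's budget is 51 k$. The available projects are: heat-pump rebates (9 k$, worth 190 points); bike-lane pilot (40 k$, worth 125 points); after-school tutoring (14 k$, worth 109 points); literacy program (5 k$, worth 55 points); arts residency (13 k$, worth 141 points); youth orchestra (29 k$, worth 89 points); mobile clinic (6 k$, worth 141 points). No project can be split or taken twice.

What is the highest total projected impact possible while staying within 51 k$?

The ratio ordering already packs tightly: heat-pump rebates + after-school tutoring + literacy program + arts residency + mobile clinic, 47 k$, 636.
No other feasible combination exceeds 636.

636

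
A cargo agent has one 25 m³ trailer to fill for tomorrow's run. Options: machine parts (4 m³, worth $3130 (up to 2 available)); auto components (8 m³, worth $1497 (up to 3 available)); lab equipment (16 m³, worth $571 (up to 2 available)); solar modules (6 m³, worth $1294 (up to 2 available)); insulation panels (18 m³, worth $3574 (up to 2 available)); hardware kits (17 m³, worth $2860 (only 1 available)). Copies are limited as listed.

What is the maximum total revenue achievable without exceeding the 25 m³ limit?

9254

Ranking by ratio (revenue/m³): machine parts 782.50, solar modules 215.67, insulation panels 198.56.
Filling by ratio: 2×machine parts + 2×solar modules for 8848, with 5 m³ left unused.
Dropping 2×solar modules frees 12 m³; slotting in 2×auto components (16 m³) lifts the total to 9254 at 24 m³.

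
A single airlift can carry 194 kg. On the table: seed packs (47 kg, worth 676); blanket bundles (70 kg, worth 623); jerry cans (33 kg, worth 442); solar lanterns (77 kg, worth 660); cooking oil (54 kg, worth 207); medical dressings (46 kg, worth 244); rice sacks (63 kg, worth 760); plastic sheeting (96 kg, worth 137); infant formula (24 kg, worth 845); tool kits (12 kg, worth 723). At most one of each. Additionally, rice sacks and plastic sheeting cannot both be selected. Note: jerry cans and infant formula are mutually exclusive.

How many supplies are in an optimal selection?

5

Best achievable people served is 3248.
One optimal bundle: seed packs + medical dressings + rice sacks + infant formula + tool kits (192 kg).
Any selection reaching 3248 contains exactly 5 supplies.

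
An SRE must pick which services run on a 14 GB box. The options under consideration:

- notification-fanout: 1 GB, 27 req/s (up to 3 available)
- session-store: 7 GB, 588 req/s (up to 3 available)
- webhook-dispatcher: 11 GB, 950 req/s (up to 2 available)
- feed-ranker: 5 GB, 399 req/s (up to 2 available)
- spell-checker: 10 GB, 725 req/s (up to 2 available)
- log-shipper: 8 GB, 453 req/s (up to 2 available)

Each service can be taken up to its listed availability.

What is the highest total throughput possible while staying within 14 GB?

1176

Taking the top-ratio services first gives 3×notification-fanout + webhook-dispatcher for 1031 (14 GB).
Dropping 3×notification-fanout and webhook-dispatcher frees 14 GB; slotting in 2×session-store (14 GB) lifts the total to 1176 at 14 GB.
Nothing else within 14 GB beats 1176.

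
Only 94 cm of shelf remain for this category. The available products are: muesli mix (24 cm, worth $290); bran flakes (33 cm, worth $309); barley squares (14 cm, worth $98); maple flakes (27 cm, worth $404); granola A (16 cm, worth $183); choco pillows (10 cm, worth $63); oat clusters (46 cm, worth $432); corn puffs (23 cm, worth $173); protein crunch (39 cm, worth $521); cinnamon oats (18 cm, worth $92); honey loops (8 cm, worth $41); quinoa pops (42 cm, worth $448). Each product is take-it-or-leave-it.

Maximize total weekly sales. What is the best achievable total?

Muesli mix + maple flakes + protein crunch uses 90 of the 94 cm and totals 1215.

1215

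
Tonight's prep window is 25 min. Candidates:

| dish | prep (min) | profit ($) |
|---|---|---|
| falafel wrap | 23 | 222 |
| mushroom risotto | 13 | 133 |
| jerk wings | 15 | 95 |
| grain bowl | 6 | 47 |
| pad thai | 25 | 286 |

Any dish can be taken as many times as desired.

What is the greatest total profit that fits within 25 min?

286

By profit per min: pad thai 11.44, mushroom risotto 10.23, falafel wrap 9.65 lead.
Taking pad thai: 25 min used, 286 in profit.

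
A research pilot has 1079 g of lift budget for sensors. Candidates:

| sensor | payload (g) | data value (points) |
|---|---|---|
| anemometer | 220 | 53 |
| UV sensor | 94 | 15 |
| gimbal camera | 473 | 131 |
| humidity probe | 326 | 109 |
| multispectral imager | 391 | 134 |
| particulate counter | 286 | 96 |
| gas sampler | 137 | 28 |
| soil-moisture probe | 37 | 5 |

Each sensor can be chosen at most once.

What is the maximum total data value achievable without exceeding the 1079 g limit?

344

Humidity probe + multispectral imager + particulate counter + soil-moisture probe uses 1040 of the 1079 g and totals 344.
The closest alternative, humidity probe + multispectral imager + particulate counter, reaches only 339.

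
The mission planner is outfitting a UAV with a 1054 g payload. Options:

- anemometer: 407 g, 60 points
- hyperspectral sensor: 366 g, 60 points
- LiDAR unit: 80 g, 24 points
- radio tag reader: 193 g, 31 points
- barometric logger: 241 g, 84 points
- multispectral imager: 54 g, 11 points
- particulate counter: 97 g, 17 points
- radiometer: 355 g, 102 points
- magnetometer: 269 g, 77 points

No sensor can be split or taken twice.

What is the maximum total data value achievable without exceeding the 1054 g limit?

304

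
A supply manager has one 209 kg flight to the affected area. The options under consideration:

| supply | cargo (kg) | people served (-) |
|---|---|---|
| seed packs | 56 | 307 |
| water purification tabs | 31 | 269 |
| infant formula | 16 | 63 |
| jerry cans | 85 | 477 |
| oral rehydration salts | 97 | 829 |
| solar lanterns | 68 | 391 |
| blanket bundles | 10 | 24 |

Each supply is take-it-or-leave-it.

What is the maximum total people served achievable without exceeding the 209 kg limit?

Water purification tabs + oral rehydration salts + solar lanterns + blanket bundles uses 206 of the 209 kg and totals 1513.
Every other selection either busts 209 kg or fails to beat 1513.

1513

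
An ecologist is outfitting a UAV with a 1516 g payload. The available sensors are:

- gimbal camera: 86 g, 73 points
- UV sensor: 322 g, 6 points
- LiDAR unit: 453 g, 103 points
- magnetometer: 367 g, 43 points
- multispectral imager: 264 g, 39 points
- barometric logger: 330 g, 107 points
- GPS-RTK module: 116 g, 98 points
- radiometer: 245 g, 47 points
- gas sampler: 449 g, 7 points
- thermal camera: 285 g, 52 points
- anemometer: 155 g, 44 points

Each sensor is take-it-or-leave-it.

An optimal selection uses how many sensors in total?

6

Optimal total is 480.
gimbal camera + LiDAR unit + barometric logger + GPS-RTK module + radiometer + thermal camera hits 480 at 1515 g.
Every optimal selection uses 6 sensors.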